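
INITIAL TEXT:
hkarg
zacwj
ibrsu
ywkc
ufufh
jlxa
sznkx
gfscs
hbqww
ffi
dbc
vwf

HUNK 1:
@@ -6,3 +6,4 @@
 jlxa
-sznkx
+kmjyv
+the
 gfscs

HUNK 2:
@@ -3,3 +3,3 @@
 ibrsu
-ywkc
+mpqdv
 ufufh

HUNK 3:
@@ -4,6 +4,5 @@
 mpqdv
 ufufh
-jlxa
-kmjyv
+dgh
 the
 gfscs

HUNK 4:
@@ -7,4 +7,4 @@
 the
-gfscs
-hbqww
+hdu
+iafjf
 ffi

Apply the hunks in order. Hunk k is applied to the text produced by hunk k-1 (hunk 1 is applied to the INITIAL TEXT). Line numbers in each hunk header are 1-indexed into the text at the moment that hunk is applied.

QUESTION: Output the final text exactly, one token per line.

Hunk 1: at line 6 remove [sznkx] add [kmjyv,the] -> 13 lines: hkarg zacwj ibrsu ywkc ufufh jlxa kmjyv the gfscs hbqww ffi dbc vwf
Hunk 2: at line 3 remove [ywkc] add [mpqdv] -> 13 lines: hkarg zacwj ibrsu mpqdv ufufh jlxa kmjyv the gfscs hbqww ffi dbc vwf
Hunk 3: at line 4 remove [jlxa,kmjyv] add [dgh] -> 12 lines: hkarg zacwj ibrsu mpqdv ufufh dgh the gfscs hbqww ffi dbc vwf
Hunk 4: at line 7 remove [gfscs,hbqww] add [hdu,iafjf] -> 12 lines: hkarg zacwj ibrsu mpqdv ufufh dgh the hdu iafjf ffi dbc vwf

Answer: hkarg
zacwj
ibrsu
mpqdv
ufufh
dgh
the
hdu
iafjf
ffi
dbc
vwf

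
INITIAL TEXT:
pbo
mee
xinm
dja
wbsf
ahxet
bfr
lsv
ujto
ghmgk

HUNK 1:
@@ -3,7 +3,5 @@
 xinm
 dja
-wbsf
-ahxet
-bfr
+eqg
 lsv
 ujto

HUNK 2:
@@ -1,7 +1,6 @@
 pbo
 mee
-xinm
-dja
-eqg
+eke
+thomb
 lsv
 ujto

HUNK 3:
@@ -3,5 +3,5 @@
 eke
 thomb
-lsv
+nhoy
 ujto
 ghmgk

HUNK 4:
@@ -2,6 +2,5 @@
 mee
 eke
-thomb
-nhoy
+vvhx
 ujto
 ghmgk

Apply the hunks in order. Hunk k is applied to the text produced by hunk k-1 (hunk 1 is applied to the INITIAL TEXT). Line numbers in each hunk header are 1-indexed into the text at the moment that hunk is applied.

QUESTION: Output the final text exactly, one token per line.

Answer: pbo
mee
eke
vvhx
ujto
ghmgk

Derivation:
Hunk 1: at line 3 remove [wbsf,ahxet,bfr] add [eqg] -> 8 lines: pbo mee xinm dja eqg lsv ujto ghmgk
Hunk 2: at line 1 remove [xinm,dja,eqg] add [eke,thomb] -> 7 lines: pbo mee eke thomb lsv ujto ghmgk
Hunk 3: at line 3 remove [lsv] add [nhoy] -> 7 lines: pbo mee eke thomb nhoy ujto ghmgk
Hunk 4: at line 2 remove [thomb,nhoy] add [vvhx] -> 6 lines: pbo mee eke vvhx ujto ghmgk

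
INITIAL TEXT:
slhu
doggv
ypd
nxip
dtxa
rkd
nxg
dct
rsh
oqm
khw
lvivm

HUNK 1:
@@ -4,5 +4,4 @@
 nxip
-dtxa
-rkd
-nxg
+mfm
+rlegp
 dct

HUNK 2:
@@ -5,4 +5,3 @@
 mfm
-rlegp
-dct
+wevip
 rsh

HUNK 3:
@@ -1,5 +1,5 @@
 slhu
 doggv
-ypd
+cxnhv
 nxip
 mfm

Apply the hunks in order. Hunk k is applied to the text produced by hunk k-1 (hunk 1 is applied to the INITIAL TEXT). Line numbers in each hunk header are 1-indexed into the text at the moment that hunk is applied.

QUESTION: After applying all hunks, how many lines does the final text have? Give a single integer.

Hunk 1: at line 4 remove [dtxa,rkd,nxg] add [mfm,rlegp] -> 11 lines: slhu doggv ypd nxip mfm rlegp dct rsh oqm khw lvivm
Hunk 2: at line 5 remove [rlegp,dct] add [wevip] -> 10 lines: slhu doggv ypd nxip mfm wevip rsh oqm khw lvivm
Hunk 3: at line 1 remove [ypd] add [cxnhv] -> 10 lines: slhu doggv cxnhv nxip mfm wevip rsh oqm khw lvivm
Final line count: 10

Answer: 10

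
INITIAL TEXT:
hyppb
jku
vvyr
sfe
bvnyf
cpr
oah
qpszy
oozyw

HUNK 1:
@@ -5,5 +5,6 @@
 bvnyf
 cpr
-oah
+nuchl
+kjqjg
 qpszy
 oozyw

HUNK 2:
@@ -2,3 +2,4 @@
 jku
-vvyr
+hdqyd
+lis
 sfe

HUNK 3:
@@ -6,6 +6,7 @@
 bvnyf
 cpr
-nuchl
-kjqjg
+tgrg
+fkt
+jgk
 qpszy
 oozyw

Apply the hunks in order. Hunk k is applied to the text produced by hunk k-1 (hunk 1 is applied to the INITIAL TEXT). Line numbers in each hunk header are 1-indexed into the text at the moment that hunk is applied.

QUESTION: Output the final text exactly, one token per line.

Answer: hyppb
jku
hdqyd
lis
sfe
bvnyf
cpr
tgrg
fkt
jgk
qpszy
oozyw

Derivation:
Hunk 1: at line 5 remove [oah] add [nuchl,kjqjg] -> 10 lines: hyppb jku vvyr sfe bvnyf cpr nuchl kjqjg qpszy oozyw
Hunk 2: at line 2 remove [vvyr] add [hdqyd,lis] -> 11 lines: hyppb jku hdqyd lis sfe bvnyf cpr nuchl kjqjg qpszy oozyw
Hunk 3: at line 6 remove [nuchl,kjqjg] add [tgrg,fkt,jgk] -> 12 lines: hyppb jku hdqyd lis sfe bvnyf cpr tgrg fkt jgk qpszy oozyw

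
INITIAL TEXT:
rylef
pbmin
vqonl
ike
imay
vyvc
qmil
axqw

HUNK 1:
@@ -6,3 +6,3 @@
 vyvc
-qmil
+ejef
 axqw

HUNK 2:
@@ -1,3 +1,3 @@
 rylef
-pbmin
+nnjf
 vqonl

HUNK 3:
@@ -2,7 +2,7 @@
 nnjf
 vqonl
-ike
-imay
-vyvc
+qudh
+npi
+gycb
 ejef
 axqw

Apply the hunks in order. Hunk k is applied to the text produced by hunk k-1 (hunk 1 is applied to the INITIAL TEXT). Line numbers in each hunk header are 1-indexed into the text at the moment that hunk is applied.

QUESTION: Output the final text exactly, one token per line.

Answer: rylef
nnjf
vqonl
qudh
npi
gycb
ejef
axqw

Derivation:
Hunk 1: at line 6 remove [qmil] add [ejef] -> 8 lines: rylef pbmin vqonl ike imay vyvc ejef axqw
Hunk 2: at line 1 remove [pbmin] add [nnjf] -> 8 lines: rylef nnjf vqonl ike imay vyvc ejef axqw
Hunk 3: at line 2 remove [ike,imay,vyvc] add [qudh,npi,gycb] -> 8 lines: rylef nnjf vqonl qudh npi gycb ejef axqw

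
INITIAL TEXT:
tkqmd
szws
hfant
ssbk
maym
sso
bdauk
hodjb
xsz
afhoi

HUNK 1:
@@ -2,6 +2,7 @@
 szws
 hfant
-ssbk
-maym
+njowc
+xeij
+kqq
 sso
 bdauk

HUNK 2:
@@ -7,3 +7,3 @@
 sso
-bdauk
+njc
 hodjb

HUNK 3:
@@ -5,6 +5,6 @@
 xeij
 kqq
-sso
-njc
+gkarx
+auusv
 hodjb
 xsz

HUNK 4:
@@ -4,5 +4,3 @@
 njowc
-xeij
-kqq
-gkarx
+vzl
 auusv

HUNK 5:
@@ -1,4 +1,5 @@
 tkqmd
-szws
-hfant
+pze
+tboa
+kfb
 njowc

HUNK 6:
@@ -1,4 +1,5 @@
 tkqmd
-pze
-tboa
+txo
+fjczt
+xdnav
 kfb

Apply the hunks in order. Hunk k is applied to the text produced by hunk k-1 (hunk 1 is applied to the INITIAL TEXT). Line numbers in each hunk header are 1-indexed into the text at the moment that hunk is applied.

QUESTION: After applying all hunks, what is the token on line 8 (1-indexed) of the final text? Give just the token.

Hunk 1: at line 2 remove [ssbk,maym] add [njowc,xeij,kqq] -> 11 lines: tkqmd szws hfant njowc xeij kqq sso bdauk hodjb xsz afhoi
Hunk 2: at line 7 remove [bdauk] add [njc] -> 11 lines: tkqmd szws hfant njowc xeij kqq sso njc hodjb xsz afhoi
Hunk 3: at line 5 remove [sso,njc] add [gkarx,auusv] -> 11 lines: tkqmd szws hfant njowc xeij kqq gkarx auusv hodjb xsz afhoi
Hunk 4: at line 4 remove [xeij,kqq,gkarx] add [vzl] -> 9 lines: tkqmd szws hfant njowc vzl auusv hodjb xsz afhoi
Hunk 5: at line 1 remove [szws,hfant] add [pze,tboa,kfb] -> 10 lines: tkqmd pze tboa kfb njowc vzl auusv hodjb xsz afhoi
Hunk 6: at line 1 remove [pze,tboa] add [txo,fjczt,xdnav] -> 11 lines: tkqmd txo fjczt xdnav kfb njowc vzl auusv hodjb xsz afhoi
Final line 8: auusv

Answer: auusv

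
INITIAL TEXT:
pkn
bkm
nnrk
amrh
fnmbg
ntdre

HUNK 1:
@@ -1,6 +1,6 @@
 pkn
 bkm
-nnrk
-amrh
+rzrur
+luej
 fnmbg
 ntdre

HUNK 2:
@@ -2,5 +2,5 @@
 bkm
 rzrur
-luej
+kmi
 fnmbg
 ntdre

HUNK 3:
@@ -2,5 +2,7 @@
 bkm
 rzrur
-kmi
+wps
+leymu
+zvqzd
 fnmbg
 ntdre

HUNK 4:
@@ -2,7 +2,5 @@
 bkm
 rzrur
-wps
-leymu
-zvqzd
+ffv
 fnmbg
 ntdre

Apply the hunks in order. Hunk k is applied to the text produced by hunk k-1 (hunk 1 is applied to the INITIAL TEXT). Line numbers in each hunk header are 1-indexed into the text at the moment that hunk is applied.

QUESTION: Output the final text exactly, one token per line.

Answer: pkn
bkm
rzrur
ffv
fnmbg
ntdre

Derivation:
Hunk 1: at line 1 remove [nnrk,amrh] add [rzrur,luej] -> 6 lines: pkn bkm rzrur luej fnmbg ntdre
Hunk 2: at line 2 remove [luej] add [kmi] -> 6 lines: pkn bkm rzrur kmi fnmbg ntdre
Hunk 3: at line 2 remove [kmi] add [wps,leymu,zvqzd] -> 8 lines: pkn bkm rzrur wps leymu zvqzd fnmbg ntdre
Hunk 4: at line 2 remove [wps,leymu,zvqzd] add [ffv] -> 6 lines: pkn bkm rzrur ffv fnmbg ntdre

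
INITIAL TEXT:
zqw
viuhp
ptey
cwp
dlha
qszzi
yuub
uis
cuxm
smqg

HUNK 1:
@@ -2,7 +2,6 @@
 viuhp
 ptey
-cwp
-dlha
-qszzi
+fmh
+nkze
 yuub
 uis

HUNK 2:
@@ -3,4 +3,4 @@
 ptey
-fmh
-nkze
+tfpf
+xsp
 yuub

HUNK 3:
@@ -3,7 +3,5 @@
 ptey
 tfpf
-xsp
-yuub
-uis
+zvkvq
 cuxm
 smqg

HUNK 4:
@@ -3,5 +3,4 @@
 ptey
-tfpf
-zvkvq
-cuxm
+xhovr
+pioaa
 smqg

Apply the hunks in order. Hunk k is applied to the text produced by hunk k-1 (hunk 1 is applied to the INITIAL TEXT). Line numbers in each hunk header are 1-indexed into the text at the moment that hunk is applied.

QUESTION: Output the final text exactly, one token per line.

Answer: zqw
viuhp
ptey
xhovr
pioaa
smqg

Derivation:
Hunk 1: at line 2 remove [cwp,dlha,qszzi] add [fmh,nkze] -> 9 lines: zqw viuhp ptey fmh nkze yuub uis cuxm smqg
Hunk 2: at line 3 remove [fmh,nkze] add [tfpf,xsp] -> 9 lines: zqw viuhp ptey tfpf xsp yuub uis cuxm smqg
Hunk 3: at line 3 remove [xsp,yuub,uis] add [zvkvq] -> 7 lines: zqw viuhp ptey tfpf zvkvq cuxm smqg
Hunk 4: at line 3 remove [tfpf,zvkvq,cuxm] add [xhovr,pioaa] -> 6 lines: zqw viuhp ptey xhovr pioaa smqg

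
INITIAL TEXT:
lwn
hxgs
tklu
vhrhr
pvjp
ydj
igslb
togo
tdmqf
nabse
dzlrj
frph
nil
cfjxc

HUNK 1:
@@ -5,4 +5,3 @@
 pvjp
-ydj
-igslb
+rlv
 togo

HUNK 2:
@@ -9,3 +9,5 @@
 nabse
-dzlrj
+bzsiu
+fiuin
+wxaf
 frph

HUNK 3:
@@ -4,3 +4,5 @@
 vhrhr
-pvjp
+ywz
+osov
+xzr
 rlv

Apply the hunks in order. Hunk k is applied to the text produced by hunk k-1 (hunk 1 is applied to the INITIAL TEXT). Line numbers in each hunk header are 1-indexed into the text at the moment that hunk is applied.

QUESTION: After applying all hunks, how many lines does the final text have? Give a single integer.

Hunk 1: at line 5 remove [ydj,igslb] add [rlv] -> 13 lines: lwn hxgs tklu vhrhr pvjp rlv togo tdmqf nabse dzlrj frph nil cfjxc
Hunk 2: at line 9 remove [dzlrj] add [bzsiu,fiuin,wxaf] -> 15 lines: lwn hxgs tklu vhrhr pvjp rlv togo tdmqf nabse bzsiu fiuin wxaf frph nil cfjxc
Hunk 3: at line 4 remove [pvjp] add [ywz,osov,xzr] -> 17 lines: lwn hxgs tklu vhrhr ywz osov xzr rlv togo tdmqf nabse bzsiu fiuin wxaf frph nil cfjxc
Final line count: 17

Answer: 17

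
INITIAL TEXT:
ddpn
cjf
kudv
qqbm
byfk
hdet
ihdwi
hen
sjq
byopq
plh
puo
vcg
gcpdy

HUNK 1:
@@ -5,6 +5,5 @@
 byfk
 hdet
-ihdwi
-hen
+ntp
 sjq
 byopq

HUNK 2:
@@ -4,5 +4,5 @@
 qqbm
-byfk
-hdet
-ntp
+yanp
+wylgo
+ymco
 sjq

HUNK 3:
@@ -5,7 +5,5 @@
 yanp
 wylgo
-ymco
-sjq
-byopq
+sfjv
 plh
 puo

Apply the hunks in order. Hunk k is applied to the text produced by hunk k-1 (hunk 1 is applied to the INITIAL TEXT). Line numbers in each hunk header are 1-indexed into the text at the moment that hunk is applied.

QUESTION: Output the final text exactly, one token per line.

Answer: ddpn
cjf
kudv
qqbm
yanp
wylgo
sfjv
plh
puo
vcg
gcpdy

Derivation:
Hunk 1: at line 5 remove [ihdwi,hen] add [ntp] -> 13 lines: ddpn cjf kudv qqbm byfk hdet ntp sjq byopq plh puo vcg gcpdy
Hunk 2: at line 4 remove [byfk,hdet,ntp] add [yanp,wylgo,ymco] -> 13 lines: ddpn cjf kudv qqbm yanp wylgo ymco sjq byopq plh puo vcg gcpdy
Hunk 3: at line 5 remove [ymco,sjq,byopq] add [sfjv] -> 11 lines: ddpn cjf kudv qqbm yanp wylgo sfjv plh puo vcg gcpdy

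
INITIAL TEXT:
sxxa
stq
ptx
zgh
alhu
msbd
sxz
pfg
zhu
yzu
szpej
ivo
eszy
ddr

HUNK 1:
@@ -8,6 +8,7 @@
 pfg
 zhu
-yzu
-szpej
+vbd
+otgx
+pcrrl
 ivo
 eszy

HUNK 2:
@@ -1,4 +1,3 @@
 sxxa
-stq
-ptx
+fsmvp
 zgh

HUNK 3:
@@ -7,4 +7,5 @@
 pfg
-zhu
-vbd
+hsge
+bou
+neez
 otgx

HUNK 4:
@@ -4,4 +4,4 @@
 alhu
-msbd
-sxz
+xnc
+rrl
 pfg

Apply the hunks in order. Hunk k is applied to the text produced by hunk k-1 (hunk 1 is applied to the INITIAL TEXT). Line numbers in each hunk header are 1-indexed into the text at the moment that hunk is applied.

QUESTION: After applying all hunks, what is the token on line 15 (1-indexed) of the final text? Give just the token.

Hunk 1: at line 8 remove [yzu,szpej] add [vbd,otgx,pcrrl] -> 15 lines: sxxa stq ptx zgh alhu msbd sxz pfg zhu vbd otgx pcrrl ivo eszy ddr
Hunk 2: at line 1 remove [stq,ptx] add [fsmvp] -> 14 lines: sxxa fsmvp zgh alhu msbd sxz pfg zhu vbd otgx pcrrl ivo eszy ddr
Hunk 3: at line 7 remove [zhu,vbd] add [hsge,bou,neez] -> 15 lines: sxxa fsmvp zgh alhu msbd sxz pfg hsge bou neez otgx pcrrl ivo eszy ddr
Hunk 4: at line 4 remove [msbd,sxz] add [xnc,rrl] -> 15 lines: sxxa fsmvp zgh alhu xnc rrl pfg hsge bou neez otgx pcrrl ivo eszy ddr
Final line 15: ddr

Answer: ddr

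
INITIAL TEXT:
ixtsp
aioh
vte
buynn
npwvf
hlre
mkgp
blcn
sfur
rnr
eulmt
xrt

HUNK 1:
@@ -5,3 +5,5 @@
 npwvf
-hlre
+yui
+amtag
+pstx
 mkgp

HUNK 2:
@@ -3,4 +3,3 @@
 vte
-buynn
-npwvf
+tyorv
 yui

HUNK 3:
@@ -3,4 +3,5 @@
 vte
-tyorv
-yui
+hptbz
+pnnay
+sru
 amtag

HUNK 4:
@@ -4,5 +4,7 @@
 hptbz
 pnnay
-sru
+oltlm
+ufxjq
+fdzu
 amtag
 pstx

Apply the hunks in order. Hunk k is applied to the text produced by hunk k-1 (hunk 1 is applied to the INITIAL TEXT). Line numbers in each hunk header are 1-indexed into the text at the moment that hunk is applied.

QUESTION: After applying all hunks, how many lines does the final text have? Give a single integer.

Hunk 1: at line 5 remove [hlre] add [yui,amtag,pstx] -> 14 lines: ixtsp aioh vte buynn npwvf yui amtag pstx mkgp blcn sfur rnr eulmt xrt
Hunk 2: at line 3 remove [buynn,npwvf] add [tyorv] -> 13 lines: ixtsp aioh vte tyorv yui amtag pstx mkgp blcn sfur rnr eulmt xrt
Hunk 3: at line 3 remove [tyorv,yui] add [hptbz,pnnay,sru] -> 14 lines: ixtsp aioh vte hptbz pnnay sru amtag pstx mkgp blcn sfur rnr eulmt xrt
Hunk 4: at line 4 remove [sru] add [oltlm,ufxjq,fdzu] -> 16 lines: ixtsp aioh vte hptbz pnnay oltlm ufxjq fdzu amtag pstx mkgp blcn sfur rnr eulmt xrt
Final line count: 16

Answer: 16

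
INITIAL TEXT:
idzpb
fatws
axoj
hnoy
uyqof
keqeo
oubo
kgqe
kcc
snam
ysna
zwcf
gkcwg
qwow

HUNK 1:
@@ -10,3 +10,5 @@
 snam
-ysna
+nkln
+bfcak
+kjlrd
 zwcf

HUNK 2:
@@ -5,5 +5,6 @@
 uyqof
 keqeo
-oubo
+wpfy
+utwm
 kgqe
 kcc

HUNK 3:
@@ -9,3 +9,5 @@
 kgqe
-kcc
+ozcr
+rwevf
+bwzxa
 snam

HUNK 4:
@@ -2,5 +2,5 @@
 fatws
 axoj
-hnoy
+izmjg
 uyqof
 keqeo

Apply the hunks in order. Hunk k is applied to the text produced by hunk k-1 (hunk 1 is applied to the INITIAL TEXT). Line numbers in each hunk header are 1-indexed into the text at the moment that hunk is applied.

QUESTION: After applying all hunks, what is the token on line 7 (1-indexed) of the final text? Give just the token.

Answer: wpfy

Derivation:
Hunk 1: at line 10 remove [ysna] add [nkln,bfcak,kjlrd] -> 16 lines: idzpb fatws axoj hnoy uyqof keqeo oubo kgqe kcc snam nkln bfcak kjlrd zwcf gkcwg qwow
Hunk 2: at line 5 remove [oubo] add [wpfy,utwm] -> 17 lines: idzpb fatws axoj hnoy uyqof keqeo wpfy utwm kgqe kcc snam nkln bfcak kjlrd zwcf gkcwg qwow
Hunk 3: at line 9 remove [kcc] add [ozcr,rwevf,bwzxa] -> 19 lines: idzpb fatws axoj hnoy uyqof keqeo wpfy utwm kgqe ozcr rwevf bwzxa snam nkln bfcak kjlrd zwcf gkcwg qwow
Hunk 4: at line 2 remove [hnoy] add [izmjg] -> 19 lines: idzpb fatws axoj izmjg uyqof keqeo wpfy utwm kgqe ozcr rwevf bwzxa snam nkln bfcak kjlrd zwcf gkcwg qwow
Final line 7: wpfy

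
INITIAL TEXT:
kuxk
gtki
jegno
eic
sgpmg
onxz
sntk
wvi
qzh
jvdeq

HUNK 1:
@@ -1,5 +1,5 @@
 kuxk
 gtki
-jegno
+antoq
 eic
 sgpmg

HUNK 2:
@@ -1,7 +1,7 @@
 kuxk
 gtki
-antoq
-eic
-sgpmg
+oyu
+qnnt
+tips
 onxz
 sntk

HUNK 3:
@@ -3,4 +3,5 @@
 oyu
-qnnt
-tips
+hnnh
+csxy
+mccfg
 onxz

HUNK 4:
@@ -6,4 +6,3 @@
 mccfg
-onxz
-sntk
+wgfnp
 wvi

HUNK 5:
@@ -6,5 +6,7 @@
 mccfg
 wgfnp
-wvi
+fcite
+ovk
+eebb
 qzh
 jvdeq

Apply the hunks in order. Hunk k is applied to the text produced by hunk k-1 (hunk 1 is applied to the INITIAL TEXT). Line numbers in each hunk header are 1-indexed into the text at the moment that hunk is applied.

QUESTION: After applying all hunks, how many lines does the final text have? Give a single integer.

Answer: 12

Derivation:
Hunk 1: at line 1 remove [jegno] add [antoq] -> 10 lines: kuxk gtki antoq eic sgpmg onxz sntk wvi qzh jvdeq
Hunk 2: at line 1 remove [antoq,eic,sgpmg] add [oyu,qnnt,tips] -> 10 lines: kuxk gtki oyu qnnt tips onxz sntk wvi qzh jvdeq
Hunk 3: at line 3 remove [qnnt,tips] add [hnnh,csxy,mccfg] -> 11 lines: kuxk gtki oyu hnnh csxy mccfg onxz sntk wvi qzh jvdeq
Hunk 4: at line 6 remove [onxz,sntk] add [wgfnp] -> 10 lines: kuxk gtki oyu hnnh csxy mccfg wgfnp wvi qzh jvdeq
Hunk 5: at line 6 remove [wvi] add [fcite,ovk,eebb] -> 12 lines: kuxk gtki oyu hnnh csxy mccfg wgfnp fcite ovk eebb qzh jvdeq
Final line count: 12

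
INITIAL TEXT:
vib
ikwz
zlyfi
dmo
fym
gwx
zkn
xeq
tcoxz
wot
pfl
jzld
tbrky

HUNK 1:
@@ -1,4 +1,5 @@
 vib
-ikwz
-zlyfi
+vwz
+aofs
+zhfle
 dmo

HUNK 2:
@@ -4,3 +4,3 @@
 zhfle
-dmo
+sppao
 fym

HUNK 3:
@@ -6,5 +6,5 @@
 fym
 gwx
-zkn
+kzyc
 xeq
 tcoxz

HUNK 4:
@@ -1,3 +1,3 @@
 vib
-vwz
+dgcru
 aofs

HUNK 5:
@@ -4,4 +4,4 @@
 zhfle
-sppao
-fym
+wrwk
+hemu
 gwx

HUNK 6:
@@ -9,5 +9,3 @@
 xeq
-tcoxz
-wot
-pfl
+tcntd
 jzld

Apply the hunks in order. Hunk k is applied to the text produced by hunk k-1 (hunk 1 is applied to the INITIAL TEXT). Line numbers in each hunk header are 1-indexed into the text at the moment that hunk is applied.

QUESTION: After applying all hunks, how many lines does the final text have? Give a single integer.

Answer: 12

Derivation:
Hunk 1: at line 1 remove [ikwz,zlyfi] add [vwz,aofs,zhfle] -> 14 lines: vib vwz aofs zhfle dmo fym gwx zkn xeq tcoxz wot pfl jzld tbrky
Hunk 2: at line 4 remove [dmo] add [sppao] -> 14 lines: vib vwz aofs zhfle sppao fym gwx zkn xeq tcoxz wot pfl jzld tbrky
Hunk 3: at line 6 remove [zkn] add [kzyc] -> 14 lines: vib vwz aofs zhfle sppao fym gwx kzyc xeq tcoxz wot pfl jzld tbrky
Hunk 4: at line 1 remove [vwz] add [dgcru] -> 14 lines: vib dgcru aofs zhfle sppao fym gwx kzyc xeq tcoxz wot pfl jzld tbrky
Hunk 5: at line 4 remove [sppao,fym] add [wrwk,hemu] -> 14 lines: vib dgcru aofs zhfle wrwk hemu gwx kzyc xeq tcoxz wot pfl jzld tbrky
Hunk 6: at line 9 remove [tcoxz,wot,pfl] add [tcntd] -> 12 lines: vib dgcru aofs zhfle wrwk hemu gwx kzyc xeq tcntd jzld tbrky
Final line count: 12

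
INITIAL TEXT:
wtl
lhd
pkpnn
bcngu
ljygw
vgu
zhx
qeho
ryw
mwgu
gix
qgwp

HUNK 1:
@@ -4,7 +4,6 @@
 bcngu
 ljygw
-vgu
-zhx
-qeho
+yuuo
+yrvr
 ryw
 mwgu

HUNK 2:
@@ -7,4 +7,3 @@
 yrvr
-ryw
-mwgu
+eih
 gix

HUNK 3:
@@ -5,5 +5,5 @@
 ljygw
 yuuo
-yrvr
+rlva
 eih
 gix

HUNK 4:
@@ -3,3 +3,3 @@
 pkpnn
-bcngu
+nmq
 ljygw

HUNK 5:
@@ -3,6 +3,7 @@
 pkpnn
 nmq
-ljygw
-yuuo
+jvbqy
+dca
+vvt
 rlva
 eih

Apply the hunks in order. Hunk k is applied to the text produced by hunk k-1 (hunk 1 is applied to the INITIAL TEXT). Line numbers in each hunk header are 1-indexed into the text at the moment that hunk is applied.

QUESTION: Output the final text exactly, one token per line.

Hunk 1: at line 4 remove [vgu,zhx,qeho] add [yuuo,yrvr] -> 11 lines: wtl lhd pkpnn bcngu ljygw yuuo yrvr ryw mwgu gix qgwp
Hunk 2: at line 7 remove [ryw,mwgu] add [eih] -> 10 lines: wtl lhd pkpnn bcngu ljygw yuuo yrvr eih gix qgwp
Hunk 3: at line 5 remove [yrvr] add [rlva] -> 10 lines: wtl lhd pkpnn bcngu ljygw yuuo rlva eih gix qgwp
Hunk 4: at line 3 remove [bcngu] add [nmq] -> 10 lines: wtl lhd pkpnn nmq ljygw yuuo rlva eih gix qgwp
Hunk 5: at line 3 remove [ljygw,yuuo] add [jvbqy,dca,vvt] -> 11 lines: wtl lhd pkpnn nmq jvbqy dca vvt rlva eih gix qgwp

Answer: wtl
lhd
pkpnn
nmq
jvbqy
dca
vvt
rlva
eih
gix
qgwp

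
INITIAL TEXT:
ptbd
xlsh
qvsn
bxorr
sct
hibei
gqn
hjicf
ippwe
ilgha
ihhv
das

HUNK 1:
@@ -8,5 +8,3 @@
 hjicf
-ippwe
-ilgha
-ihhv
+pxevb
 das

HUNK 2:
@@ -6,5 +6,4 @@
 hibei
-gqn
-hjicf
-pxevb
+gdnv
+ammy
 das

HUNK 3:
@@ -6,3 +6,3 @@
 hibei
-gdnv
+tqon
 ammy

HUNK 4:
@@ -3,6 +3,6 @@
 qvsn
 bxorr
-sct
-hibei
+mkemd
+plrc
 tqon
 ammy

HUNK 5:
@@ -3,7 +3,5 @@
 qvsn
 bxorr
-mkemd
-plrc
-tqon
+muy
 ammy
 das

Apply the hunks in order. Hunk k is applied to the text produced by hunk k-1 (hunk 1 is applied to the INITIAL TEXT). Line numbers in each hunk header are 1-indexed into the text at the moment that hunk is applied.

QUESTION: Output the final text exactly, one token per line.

Hunk 1: at line 8 remove [ippwe,ilgha,ihhv] add [pxevb] -> 10 lines: ptbd xlsh qvsn bxorr sct hibei gqn hjicf pxevb das
Hunk 2: at line 6 remove [gqn,hjicf,pxevb] add [gdnv,ammy] -> 9 lines: ptbd xlsh qvsn bxorr sct hibei gdnv ammy das
Hunk 3: at line 6 remove [gdnv] add [tqon] -> 9 lines: ptbd xlsh qvsn bxorr sct hibei tqon ammy das
Hunk 4: at line 3 remove [sct,hibei] add [mkemd,plrc] -> 9 lines: ptbd xlsh qvsn bxorr mkemd plrc tqon ammy das
Hunk 5: at line 3 remove [mkemd,plrc,tqon] add [muy] -> 7 lines: ptbd xlsh qvsn bxorr muy ammy das

Answer: ptbd
xlsh
qvsn
bxorr
muy
ammy
das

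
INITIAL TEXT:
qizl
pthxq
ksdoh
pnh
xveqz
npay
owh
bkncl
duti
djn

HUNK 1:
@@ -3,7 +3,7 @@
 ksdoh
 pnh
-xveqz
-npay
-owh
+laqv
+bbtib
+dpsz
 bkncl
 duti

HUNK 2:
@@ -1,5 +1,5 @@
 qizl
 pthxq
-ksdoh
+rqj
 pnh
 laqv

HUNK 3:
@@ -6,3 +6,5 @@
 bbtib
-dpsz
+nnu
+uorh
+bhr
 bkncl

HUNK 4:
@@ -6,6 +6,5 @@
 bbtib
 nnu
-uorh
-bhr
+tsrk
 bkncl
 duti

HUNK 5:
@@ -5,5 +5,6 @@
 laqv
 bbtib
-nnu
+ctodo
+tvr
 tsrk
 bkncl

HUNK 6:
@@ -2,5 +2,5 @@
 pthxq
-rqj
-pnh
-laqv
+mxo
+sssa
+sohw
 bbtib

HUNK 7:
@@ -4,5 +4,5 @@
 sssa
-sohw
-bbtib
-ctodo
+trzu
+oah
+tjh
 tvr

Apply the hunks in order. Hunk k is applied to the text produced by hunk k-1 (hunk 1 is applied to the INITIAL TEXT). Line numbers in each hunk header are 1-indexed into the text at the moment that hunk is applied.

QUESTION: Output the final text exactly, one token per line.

Answer: qizl
pthxq
mxo
sssa
trzu
oah
tjh
tvr
tsrk
bkncl
duti
djn

Derivation:
Hunk 1: at line 3 remove [xveqz,npay,owh] add [laqv,bbtib,dpsz] -> 10 lines: qizl pthxq ksdoh pnh laqv bbtib dpsz bkncl duti djn
Hunk 2: at line 1 remove [ksdoh] add [rqj] -> 10 lines: qizl pthxq rqj pnh laqv bbtib dpsz bkncl duti djn
Hunk 3: at line 6 remove [dpsz] add [nnu,uorh,bhr] -> 12 lines: qizl pthxq rqj pnh laqv bbtib nnu uorh bhr bkncl duti djn
Hunk 4: at line 6 remove [uorh,bhr] add [tsrk] -> 11 lines: qizl pthxq rqj pnh laqv bbtib nnu tsrk bkncl duti djn
Hunk 5: at line 5 remove [nnu] add [ctodo,tvr] -> 12 lines: qizl pthxq rqj pnh laqv bbtib ctodo tvr tsrk bkncl duti djn
Hunk 6: at line 2 remove [rqj,pnh,laqv] add [mxo,sssa,sohw] -> 12 lines: qizl pthxq mxo sssa sohw bbtib ctodo tvr tsrk bkncl duti djn
Hunk 7: at line 4 remove [sohw,bbtib,ctodo] add [trzu,oah,tjh] -> 12 lines: qizl pthxq mxo sssa trzu oah tjh tvr tsrk bkncl duti djn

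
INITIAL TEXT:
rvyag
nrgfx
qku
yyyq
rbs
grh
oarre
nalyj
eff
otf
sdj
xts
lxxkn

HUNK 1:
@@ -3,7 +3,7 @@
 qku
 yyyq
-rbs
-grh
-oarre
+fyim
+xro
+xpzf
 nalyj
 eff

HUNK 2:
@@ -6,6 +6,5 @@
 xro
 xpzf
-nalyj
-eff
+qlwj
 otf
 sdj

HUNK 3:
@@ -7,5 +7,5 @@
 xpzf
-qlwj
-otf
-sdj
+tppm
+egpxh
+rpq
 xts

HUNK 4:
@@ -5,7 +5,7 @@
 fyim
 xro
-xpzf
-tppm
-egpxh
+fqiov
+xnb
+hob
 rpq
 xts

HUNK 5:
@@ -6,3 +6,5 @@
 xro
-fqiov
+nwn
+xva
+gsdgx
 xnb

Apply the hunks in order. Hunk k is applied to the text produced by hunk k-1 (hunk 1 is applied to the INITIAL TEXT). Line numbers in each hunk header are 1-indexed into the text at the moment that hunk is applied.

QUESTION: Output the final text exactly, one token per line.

Hunk 1: at line 3 remove [rbs,grh,oarre] add [fyim,xro,xpzf] -> 13 lines: rvyag nrgfx qku yyyq fyim xro xpzf nalyj eff otf sdj xts lxxkn
Hunk 2: at line 6 remove [nalyj,eff] add [qlwj] -> 12 lines: rvyag nrgfx qku yyyq fyim xro xpzf qlwj otf sdj xts lxxkn
Hunk 3: at line 7 remove [qlwj,otf,sdj] add [tppm,egpxh,rpq] -> 12 lines: rvyag nrgfx qku yyyq fyim xro xpzf tppm egpxh rpq xts lxxkn
Hunk 4: at line 5 remove [xpzf,tppm,egpxh] add [fqiov,xnb,hob] -> 12 lines: rvyag nrgfx qku yyyq fyim xro fqiov xnb hob rpq xts lxxkn
Hunk 5: at line 6 remove [fqiov] add [nwn,xva,gsdgx] -> 14 lines: rvyag nrgfx qku yyyq fyim xro nwn xva gsdgx xnb hob rpq xts lxxkn

Answer: rvyag
nrgfx
qku
yyyq
fyim
xro
nwn
xva
gsdgx
xnb
hob
rpq
xts
lxxkn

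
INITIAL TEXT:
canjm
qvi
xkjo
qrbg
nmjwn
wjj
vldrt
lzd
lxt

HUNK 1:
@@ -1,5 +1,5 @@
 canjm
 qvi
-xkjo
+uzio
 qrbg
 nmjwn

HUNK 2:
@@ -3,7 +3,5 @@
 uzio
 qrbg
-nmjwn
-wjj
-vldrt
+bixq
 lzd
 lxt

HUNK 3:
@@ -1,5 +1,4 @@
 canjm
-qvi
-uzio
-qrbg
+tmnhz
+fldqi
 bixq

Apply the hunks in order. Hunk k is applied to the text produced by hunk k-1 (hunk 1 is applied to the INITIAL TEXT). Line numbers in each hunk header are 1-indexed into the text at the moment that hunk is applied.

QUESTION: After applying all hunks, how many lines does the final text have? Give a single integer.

Hunk 1: at line 1 remove [xkjo] add [uzio] -> 9 lines: canjm qvi uzio qrbg nmjwn wjj vldrt lzd lxt
Hunk 2: at line 3 remove [nmjwn,wjj,vldrt] add [bixq] -> 7 lines: canjm qvi uzio qrbg bixq lzd lxt
Hunk 3: at line 1 remove [qvi,uzio,qrbg] add [tmnhz,fldqi] -> 6 lines: canjm tmnhz fldqi bixq lzd lxt
Final line count: 6

Answer: 6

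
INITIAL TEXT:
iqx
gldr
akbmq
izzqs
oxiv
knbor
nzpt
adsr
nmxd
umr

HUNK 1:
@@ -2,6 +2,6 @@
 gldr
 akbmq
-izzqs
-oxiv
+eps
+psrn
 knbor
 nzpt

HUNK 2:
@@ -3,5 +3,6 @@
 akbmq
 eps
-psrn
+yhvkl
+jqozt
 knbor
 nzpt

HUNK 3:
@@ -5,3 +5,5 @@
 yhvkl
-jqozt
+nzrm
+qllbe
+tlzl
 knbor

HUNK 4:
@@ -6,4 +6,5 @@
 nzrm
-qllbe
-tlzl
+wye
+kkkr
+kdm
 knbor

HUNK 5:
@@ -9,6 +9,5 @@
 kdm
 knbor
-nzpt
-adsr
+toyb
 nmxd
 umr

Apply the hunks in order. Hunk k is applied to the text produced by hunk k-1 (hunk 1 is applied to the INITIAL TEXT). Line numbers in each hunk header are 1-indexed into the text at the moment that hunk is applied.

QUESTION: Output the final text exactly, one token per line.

Hunk 1: at line 2 remove [izzqs,oxiv] add [eps,psrn] -> 10 lines: iqx gldr akbmq eps psrn knbor nzpt adsr nmxd umr
Hunk 2: at line 3 remove [psrn] add [yhvkl,jqozt] -> 11 lines: iqx gldr akbmq eps yhvkl jqozt knbor nzpt adsr nmxd umr
Hunk 3: at line 5 remove [jqozt] add [nzrm,qllbe,tlzl] -> 13 lines: iqx gldr akbmq eps yhvkl nzrm qllbe tlzl knbor nzpt adsr nmxd umr
Hunk 4: at line 6 remove [qllbe,tlzl] add [wye,kkkr,kdm] -> 14 lines: iqx gldr akbmq eps yhvkl nzrm wye kkkr kdm knbor nzpt adsr nmxd umr
Hunk 5: at line 9 remove [nzpt,adsr] add [toyb] -> 13 lines: iqx gldr akbmq eps yhvkl nzrm wye kkkr kdm knbor toyb nmxd umr

Answer: iqx
gldr
akbmq
eps
yhvkl
nzrm
wye
kkkr
kdm
knbor
toyb
nmxd
umr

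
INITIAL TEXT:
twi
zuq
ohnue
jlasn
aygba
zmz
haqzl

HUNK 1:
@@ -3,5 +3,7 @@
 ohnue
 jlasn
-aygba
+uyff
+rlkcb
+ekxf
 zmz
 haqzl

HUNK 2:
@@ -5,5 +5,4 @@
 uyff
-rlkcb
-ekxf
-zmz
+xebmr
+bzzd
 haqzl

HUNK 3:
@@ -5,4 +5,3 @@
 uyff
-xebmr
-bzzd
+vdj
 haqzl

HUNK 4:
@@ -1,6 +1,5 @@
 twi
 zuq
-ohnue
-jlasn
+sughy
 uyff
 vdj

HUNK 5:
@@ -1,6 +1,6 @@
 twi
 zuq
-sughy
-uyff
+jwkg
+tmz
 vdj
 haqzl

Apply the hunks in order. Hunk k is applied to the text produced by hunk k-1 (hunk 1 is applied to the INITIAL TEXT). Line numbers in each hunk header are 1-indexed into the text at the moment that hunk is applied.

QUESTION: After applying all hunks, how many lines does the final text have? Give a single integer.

Hunk 1: at line 3 remove [aygba] add [uyff,rlkcb,ekxf] -> 9 lines: twi zuq ohnue jlasn uyff rlkcb ekxf zmz haqzl
Hunk 2: at line 5 remove [rlkcb,ekxf,zmz] add [xebmr,bzzd] -> 8 lines: twi zuq ohnue jlasn uyff xebmr bzzd haqzl
Hunk 3: at line 5 remove [xebmr,bzzd] add [vdj] -> 7 lines: twi zuq ohnue jlasn uyff vdj haqzl
Hunk 4: at line 1 remove [ohnue,jlasn] add [sughy] -> 6 lines: twi zuq sughy uyff vdj haqzl
Hunk 5: at line 1 remove [sughy,uyff] add [jwkg,tmz] -> 6 lines: twi zuq jwkg tmz vdj haqzl
Final line count: 6

Answer: 6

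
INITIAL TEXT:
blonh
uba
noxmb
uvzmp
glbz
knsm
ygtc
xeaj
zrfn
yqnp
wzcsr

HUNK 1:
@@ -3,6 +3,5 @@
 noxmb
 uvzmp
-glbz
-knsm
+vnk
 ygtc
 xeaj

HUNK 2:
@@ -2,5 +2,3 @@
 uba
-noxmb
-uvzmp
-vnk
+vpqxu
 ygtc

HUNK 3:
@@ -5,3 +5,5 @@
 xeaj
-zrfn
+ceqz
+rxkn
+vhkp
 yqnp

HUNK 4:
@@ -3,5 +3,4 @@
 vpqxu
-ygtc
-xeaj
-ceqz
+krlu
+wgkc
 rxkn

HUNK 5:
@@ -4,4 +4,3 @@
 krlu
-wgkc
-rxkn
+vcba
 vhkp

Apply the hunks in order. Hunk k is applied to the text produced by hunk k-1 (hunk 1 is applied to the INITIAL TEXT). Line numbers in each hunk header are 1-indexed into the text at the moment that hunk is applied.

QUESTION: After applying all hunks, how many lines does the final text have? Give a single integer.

Answer: 8

Derivation:
Hunk 1: at line 3 remove [glbz,knsm] add [vnk] -> 10 lines: blonh uba noxmb uvzmp vnk ygtc xeaj zrfn yqnp wzcsr
Hunk 2: at line 2 remove [noxmb,uvzmp,vnk] add [vpqxu] -> 8 lines: blonh uba vpqxu ygtc xeaj zrfn yqnp wzcsr
Hunk 3: at line 5 remove [zrfn] add [ceqz,rxkn,vhkp] -> 10 lines: blonh uba vpqxu ygtc xeaj ceqz rxkn vhkp yqnp wzcsr
Hunk 4: at line 3 remove [ygtc,xeaj,ceqz] add [krlu,wgkc] -> 9 lines: blonh uba vpqxu krlu wgkc rxkn vhkp yqnp wzcsr
Hunk 5: at line 4 remove [wgkc,rxkn] add [vcba] -> 8 lines: blonh uba vpqxu krlu vcba vhkp yqnp wzcsr
Final line count: 8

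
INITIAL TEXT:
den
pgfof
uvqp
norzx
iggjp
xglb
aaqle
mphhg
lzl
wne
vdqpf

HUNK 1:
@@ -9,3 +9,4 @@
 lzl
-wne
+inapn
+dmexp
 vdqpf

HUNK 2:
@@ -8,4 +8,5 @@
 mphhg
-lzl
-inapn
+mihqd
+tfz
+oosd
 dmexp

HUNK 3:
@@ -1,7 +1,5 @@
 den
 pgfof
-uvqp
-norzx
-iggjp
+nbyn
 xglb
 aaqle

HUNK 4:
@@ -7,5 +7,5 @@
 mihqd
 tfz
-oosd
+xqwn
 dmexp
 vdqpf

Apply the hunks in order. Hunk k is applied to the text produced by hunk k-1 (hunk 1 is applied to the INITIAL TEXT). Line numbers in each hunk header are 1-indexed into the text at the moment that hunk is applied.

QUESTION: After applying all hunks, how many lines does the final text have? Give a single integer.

Hunk 1: at line 9 remove [wne] add [inapn,dmexp] -> 12 lines: den pgfof uvqp norzx iggjp xglb aaqle mphhg lzl inapn dmexp vdqpf
Hunk 2: at line 8 remove [lzl,inapn] add [mihqd,tfz,oosd] -> 13 lines: den pgfof uvqp norzx iggjp xglb aaqle mphhg mihqd tfz oosd dmexp vdqpf
Hunk 3: at line 1 remove [uvqp,norzx,iggjp] add [nbyn] -> 11 lines: den pgfof nbyn xglb aaqle mphhg mihqd tfz oosd dmexp vdqpf
Hunk 4: at line 7 remove [oosd] add [xqwn] -> 11 lines: den pgfof nbyn xglb aaqle mphhg mihqd tfz xqwn dmexp vdqpf
Final line count: 11

Answer: 11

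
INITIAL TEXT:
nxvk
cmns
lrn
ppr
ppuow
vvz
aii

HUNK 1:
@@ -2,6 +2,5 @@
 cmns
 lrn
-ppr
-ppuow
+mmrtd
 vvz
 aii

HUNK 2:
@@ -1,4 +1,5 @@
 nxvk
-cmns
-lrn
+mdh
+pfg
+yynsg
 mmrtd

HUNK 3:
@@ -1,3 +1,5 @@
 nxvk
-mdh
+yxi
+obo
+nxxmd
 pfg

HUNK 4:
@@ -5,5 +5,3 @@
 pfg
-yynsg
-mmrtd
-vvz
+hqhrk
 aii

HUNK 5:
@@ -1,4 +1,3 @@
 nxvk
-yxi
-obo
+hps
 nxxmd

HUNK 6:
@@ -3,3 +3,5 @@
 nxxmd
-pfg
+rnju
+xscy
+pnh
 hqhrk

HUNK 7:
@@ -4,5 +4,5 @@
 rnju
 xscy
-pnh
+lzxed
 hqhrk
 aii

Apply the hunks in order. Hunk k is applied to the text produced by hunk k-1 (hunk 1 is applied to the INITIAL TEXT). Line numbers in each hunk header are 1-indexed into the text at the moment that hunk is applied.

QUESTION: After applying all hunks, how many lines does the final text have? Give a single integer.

Answer: 8

Derivation:
Hunk 1: at line 2 remove [ppr,ppuow] add [mmrtd] -> 6 lines: nxvk cmns lrn mmrtd vvz aii
Hunk 2: at line 1 remove [cmns,lrn] add [mdh,pfg,yynsg] -> 7 lines: nxvk mdh pfg yynsg mmrtd vvz aii
Hunk 3: at line 1 remove [mdh] add [yxi,obo,nxxmd] -> 9 lines: nxvk yxi obo nxxmd pfg yynsg mmrtd vvz aii
Hunk 4: at line 5 remove [yynsg,mmrtd,vvz] add [hqhrk] -> 7 lines: nxvk yxi obo nxxmd pfg hqhrk aii
Hunk 5: at line 1 remove [yxi,obo] add [hps] -> 6 lines: nxvk hps nxxmd pfg hqhrk aii
Hunk 6: at line 3 remove [pfg] add [rnju,xscy,pnh] -> 8 lines: nxvk hps nxxmd rnju xscy pnh hqhrk aii
Hunk 7: at line 4 remove [pnh] add [lzxed] -> 8 lines: nxvk hps nxxmd rnju xscy lzxed hqhrk aii
Final line count: 8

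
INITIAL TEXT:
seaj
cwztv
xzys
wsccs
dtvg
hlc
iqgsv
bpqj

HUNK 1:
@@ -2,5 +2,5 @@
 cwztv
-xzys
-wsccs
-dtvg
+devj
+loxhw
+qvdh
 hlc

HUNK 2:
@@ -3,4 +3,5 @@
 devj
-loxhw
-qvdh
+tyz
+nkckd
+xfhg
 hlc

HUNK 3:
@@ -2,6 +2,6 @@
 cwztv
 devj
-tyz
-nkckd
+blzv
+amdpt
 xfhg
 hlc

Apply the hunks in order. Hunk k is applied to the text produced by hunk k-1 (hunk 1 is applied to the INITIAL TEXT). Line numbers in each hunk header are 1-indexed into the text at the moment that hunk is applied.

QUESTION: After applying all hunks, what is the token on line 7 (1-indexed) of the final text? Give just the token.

Hunk 1: at line 2 remove [xzys,wsccs,dtvg] add [devj,loxhw,qvdh] -> 8 lines: seaj cwztv devj loxhw qvdh hlc iqgsv bpqj
Hunk 2: at line 3 remove [loxhw,qvdh] add [tyz,nkckd,xfhg] -> 9 lines: seaj cwztv devj tyz nkckd xfhg hlc iqgsv bpqj
Hunk 3: at line 2 remove [tyz,nkckd] add [blzv,amdpt] -> 9 lines: seaj cwztv devj blzv amdpt xfhg hlc iqgsv bpqj
Final line 7: hlc

Answer: hlc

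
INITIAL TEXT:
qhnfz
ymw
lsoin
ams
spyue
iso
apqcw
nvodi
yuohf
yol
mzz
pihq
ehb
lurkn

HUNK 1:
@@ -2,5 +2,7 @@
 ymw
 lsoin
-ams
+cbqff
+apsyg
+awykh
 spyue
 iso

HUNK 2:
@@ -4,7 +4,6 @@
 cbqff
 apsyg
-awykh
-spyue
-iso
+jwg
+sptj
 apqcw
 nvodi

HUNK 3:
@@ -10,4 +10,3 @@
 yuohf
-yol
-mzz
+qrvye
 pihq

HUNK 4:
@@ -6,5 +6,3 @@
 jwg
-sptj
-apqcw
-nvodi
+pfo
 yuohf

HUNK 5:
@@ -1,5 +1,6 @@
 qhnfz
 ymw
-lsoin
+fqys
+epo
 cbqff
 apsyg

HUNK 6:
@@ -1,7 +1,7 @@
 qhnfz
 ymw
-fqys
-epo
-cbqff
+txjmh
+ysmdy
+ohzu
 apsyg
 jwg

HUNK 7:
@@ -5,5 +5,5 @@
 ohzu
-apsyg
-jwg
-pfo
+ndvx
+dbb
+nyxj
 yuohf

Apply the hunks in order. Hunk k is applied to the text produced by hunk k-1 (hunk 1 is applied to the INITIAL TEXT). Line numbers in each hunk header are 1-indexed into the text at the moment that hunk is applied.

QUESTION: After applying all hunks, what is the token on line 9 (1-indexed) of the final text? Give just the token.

Hunk 1: at line 2 remove [ams] add [cbqff,apsyg,awykh] -> 16 lines: qhnfz ymw lsoin cbqff apsyg awykh spyue iso apqcw nvodi yuohf yol mzz pihq ehb lurkn
Hunk 2: at line 4 remove [awykh,spyue,iso] add [jwg,sptj] -> 15 lines: qhnfz ymw lsoin cbqff apsyg jwg sptj apqcw nvodi yuohf yol mzz pihq ehb lurkn
Hunk 3: at line 10 remove [yol,mzz] add [qrvye] -> 14 lines: qhnfz ymw lsoin cbqff apsyg jwg sptj apqcw nvodi yuohf qrvye pihq ehb lurkn
Hunk 4: at line 6 remove [sptj,apqcw,nvodi] add [pfo] -> 12 lines: qhnfz ymw lsoin cbqff apsyg jwg pfo yuohf qrvye pihq ehb lurkn
Hunk 5: at line 1 remove [lsoin] add [fqys,epo] -> 13 lines: qhnfz ymw fqys epo cbqff apsyg jwg pfo yuohf qrvye pihq ehb lurkn
Hunk 6: at line 1 remove [fqys,epo,cbqff] add [txjmh,ysmdy,ohzu] -> 13 lines: qhnfz ymw txjmh ysmdy ohzu apsyg jwg pfo yuohf qrvye pihq ehb lurkn
Hunk 7: at line 5 remove [apsyg,jwg,pfo] add [ndvx,dbb,nyxj] -> 13 lines: qhnfz ymw txjmh ysmdy ohzu ndvx dbb nyxj yuohf qrvye pihq ehb lurkn
Final line 9: yuohf

Answer: yuohf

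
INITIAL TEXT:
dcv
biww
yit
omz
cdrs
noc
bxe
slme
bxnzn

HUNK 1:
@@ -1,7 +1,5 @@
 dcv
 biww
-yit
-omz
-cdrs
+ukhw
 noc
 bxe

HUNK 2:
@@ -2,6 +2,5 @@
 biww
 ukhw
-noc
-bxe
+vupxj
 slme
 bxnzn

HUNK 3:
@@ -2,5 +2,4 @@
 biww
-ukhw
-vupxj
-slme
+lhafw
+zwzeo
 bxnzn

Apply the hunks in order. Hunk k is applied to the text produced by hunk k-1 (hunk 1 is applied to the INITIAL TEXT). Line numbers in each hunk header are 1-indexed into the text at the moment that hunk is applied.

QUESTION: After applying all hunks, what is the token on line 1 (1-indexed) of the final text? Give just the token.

Answer: dcv

Derivation:
Hunk 1: at line 1 remove [yit,omz,cdrs] add [ukhw] -> 7 lines: dcv biww ukhw noc bxe slme bxnzn
Hunk 2: at line 2 remove [noc,bxe] add [vupxj] -> 6 lines: dcv biww ukhw vupxj slme bxnzn
Hunk 3: at line 2 remove [ukhw,vupxj,slme] add [lhafw,zwzeo] -> 5 lines: dcv biww lhafw zwzeo bxnzn
Final line 1: dcv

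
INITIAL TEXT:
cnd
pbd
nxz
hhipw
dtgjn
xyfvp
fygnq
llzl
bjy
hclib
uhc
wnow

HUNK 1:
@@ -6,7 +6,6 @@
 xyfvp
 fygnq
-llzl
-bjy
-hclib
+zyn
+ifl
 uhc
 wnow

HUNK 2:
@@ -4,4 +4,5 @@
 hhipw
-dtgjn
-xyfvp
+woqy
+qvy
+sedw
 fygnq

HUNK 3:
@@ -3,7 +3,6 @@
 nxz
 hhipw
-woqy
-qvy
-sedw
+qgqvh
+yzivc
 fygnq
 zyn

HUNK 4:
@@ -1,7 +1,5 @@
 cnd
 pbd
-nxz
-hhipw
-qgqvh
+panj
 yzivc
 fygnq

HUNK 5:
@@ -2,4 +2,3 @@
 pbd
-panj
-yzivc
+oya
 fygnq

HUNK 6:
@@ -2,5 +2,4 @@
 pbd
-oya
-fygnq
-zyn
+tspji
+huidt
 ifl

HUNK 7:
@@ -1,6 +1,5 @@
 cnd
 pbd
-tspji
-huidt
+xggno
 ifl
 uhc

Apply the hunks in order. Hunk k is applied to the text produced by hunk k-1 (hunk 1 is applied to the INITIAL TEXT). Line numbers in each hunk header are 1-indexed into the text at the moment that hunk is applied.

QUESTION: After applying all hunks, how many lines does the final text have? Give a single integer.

Hunk 1: at line 6 remove [llzl,bjy,hclib] add [zyn,ifl] -> 11 lines: cnd pbd nxz hhipw dtgjn xyfvp fygnq zyn ifl uhc wnow
Hunk 2: at line 4 remove [dtgjn,xyfvp] add [woqy,qvy,sedw] -> 12 lines: cnd pbd nxz hhipw woqy qvy sedw fygnq zyn ifl uhc wnow
Hunk 3: at line 3 remove [woqy,qvy,sedw] add [qgqvh,yzivc] -> 11 lines: cnd pbd nxz hhipw qgqvh yzivc fygnq zyn ifl uhc wnow
Hunk 4: at line 1 remove [nxz,hhipw,qgqvh] add [panj] -> 9 lines: cnd pbd panj yzivc fygnq zyn ifl uhc wnow
Hunk 5: at line 2 remove [panj,yzivc] add [oya] -> 8 lines: cnd pbd oya fygnq zyn ifl uhc wnow
Hunk 6: at line 2 remove [oya,fygnq,zyn] add [tspji,huidt] -> 7 lines: cnd pbd tspji huidt ifl uhc wnow
Hunk 7: at line 1 remove [tspji,huidt] add [xggno] -> 6 lines: cnd pbd xggno ifl uhc wnow
Final line count: 6

Answer: 6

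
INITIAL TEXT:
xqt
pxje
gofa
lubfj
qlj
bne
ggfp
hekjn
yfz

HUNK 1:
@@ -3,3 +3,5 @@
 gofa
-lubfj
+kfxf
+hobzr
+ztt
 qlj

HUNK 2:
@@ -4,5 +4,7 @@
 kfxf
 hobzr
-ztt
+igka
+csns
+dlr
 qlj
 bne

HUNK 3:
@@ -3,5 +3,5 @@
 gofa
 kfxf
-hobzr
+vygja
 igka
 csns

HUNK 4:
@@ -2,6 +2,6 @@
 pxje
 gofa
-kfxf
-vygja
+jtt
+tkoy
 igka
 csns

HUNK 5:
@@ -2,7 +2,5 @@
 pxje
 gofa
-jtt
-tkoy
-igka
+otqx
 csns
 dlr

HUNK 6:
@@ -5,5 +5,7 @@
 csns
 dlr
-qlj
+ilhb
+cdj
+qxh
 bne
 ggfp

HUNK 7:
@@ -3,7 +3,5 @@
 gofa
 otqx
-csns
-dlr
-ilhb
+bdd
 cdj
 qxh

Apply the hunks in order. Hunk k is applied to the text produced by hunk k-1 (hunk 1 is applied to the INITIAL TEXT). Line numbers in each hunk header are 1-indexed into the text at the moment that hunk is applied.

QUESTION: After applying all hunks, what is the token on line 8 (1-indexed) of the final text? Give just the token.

Hunk 1: at line 3 remove [lubfj] add [kfxf,hobzr,ztt] -> 11 lines: xqt pxje gofa kfxf hobzr ztt qlj bne ggfp hekjn yfz
Hunk 2: at line 4 remove [ztt] add [igka,csns,dlr] -> 13 lines: xqt pxje gofa kfxf hobzr igka csns dlr qlj bne ggfp hekjn yfz
Hunk 3: at line 3 remove [hobzr] add [vygja] -> 13 lines: xqt pxje gofa kfxf vygja igka csns dlr qlj bne ggfp hekjn yfz
Hunk 4: at line 2 remove [kfxf,vygja] add [jtt,tkoy] -> 13 lines: xqt pxje gofa jtt tkoy igka csns dlr qlj bne ggfp hekjn yfz
Hunk 5: at line 2 remove [jtt,tkoy,igka] add [otqx] -> 11 lines: xqt pxje gofa otqx csns dlr qlj bne ggfp hekjn yfz
Hunk 6: at line 5 remove [qlj] add [ilhb,cdj,qxh] -> 13 lines: xqt pxje gofa otqx csns dlr ilhb cdj qxh bne ggfp hekjn yfz
Hunk 7: at line 3 remove [csns,dlr,ilhb] add [bdd] -> 11 lines: xqt pxje gofa otqx bdd cdj qxh bne ggfp hekjn yfz
Final line 8: bne

Answer: bne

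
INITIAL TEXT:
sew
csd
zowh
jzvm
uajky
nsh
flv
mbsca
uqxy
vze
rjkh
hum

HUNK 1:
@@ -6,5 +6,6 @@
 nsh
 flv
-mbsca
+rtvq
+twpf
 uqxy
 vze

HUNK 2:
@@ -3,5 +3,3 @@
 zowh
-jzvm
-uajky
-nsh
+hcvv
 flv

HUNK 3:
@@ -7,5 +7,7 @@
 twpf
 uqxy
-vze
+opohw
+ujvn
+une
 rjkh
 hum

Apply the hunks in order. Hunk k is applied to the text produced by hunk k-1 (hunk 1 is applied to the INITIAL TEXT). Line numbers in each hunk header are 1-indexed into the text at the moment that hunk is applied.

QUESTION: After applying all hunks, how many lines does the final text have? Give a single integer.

Hunk 1: at line 6 remove [mbsca] add [rtvq,twpf] -> 13 lines: sew csd zowh jzvm uajky nsh flv rtvq twpf uqxy vze rjkh hum
Hunk 2: at line 3 remove [jzvm,uajky,nsh] add [hcvv] -> 11 lines: sew csd zowh hcvv flv rtvq twpf uqxy vze rjkh hum
Hunk 3: at line 7 remove [vze] add [opohw,ujvn,une] -> 13 lines: sew csd zowh hcvv flv rtvq twpf uqxy opohw ujvn une rjkh hum
Final line count: 13

Answer: 13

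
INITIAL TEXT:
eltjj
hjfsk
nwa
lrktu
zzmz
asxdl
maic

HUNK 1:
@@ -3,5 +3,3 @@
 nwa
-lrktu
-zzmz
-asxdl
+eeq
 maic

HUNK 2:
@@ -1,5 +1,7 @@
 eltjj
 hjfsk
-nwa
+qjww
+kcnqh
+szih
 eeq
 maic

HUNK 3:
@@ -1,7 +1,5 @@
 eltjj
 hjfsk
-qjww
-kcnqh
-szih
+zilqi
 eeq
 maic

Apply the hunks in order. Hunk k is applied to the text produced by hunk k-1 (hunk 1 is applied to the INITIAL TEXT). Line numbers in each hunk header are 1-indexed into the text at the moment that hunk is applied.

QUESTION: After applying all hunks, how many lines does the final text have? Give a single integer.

Answer: 5

Derivation:
Hunk 1: at line 3 remove [lrktu,zzmz,asxdl] add [eeq] -> 5 lines: eltjj hjfsk nwa eeq maic
Hunk 2: at line 1 remove [nwa] add [qjww,kcnqh,szih] -> 7 lines: eltjj hjfsk qjww kcnqh szih eeq maic
Hunk 3: at line 1 remove [qjww,kcnqh,szih] add [zilqi] -> 5 lines: eltjj hjfsk zilqi eeq maic
Final line count: 5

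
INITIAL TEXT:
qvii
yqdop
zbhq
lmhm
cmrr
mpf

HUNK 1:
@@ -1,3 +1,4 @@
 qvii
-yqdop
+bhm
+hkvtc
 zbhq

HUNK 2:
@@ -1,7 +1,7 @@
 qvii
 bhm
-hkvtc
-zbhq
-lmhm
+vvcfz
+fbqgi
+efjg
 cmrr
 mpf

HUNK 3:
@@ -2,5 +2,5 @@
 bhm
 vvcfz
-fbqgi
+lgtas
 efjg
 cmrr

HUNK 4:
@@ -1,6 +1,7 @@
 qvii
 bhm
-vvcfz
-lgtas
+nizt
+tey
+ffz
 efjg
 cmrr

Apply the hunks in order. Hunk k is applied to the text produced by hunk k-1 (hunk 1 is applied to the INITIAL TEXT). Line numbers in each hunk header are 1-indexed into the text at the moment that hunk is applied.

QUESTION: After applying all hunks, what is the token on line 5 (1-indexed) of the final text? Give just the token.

Answer: ffz

Derivation:
Hunk 1: at line 1 remove [yqdop] add [bhm,hkvtc] -> 7 lines: qvii bhm hkvtc zbhq lmhm cmrr mpf
Hunk 2: at line 1 remove [hkvtc,zbhq,lmhm] add [vvcfz,fbqgi,efjg] -> 7 lines: qvii bhm vvcfz fbqgi efjg cmrr mpf
Hunk 3: at line 2 remove [fbqgi] add [lgtas] -> 7 lines: qvii bhm vvcfz lgtas efjg cmrr mpf
Hunk 4: at line 1 remove [vvcfz,lgtas] add [nizt,tey,ffz] -> 8 lines: qvii bhm nizt tey ffz efjg cmrr mpf
Final line 5: ffz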